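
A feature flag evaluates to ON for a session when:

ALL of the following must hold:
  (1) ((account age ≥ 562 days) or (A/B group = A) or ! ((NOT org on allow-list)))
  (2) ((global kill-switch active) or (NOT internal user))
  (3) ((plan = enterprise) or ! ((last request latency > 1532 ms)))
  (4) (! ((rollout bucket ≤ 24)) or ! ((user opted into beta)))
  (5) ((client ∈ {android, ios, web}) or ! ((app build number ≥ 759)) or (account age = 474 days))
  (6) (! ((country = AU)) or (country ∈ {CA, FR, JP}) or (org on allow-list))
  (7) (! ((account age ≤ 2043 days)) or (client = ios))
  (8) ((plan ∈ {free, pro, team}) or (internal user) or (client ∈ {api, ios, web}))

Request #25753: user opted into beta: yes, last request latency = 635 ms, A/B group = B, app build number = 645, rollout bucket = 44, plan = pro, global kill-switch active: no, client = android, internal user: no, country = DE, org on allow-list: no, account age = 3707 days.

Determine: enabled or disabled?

Atomic conditions:
  account age ≥ 562 days: 3707 ≥ 562 is true
  A/B group = A: B == A is false
  NOT org on allow-list: no → true
  global kill-switch active: no → false
  NOT internal user: no → true
  plan = enterprise: pro == enterprise is false
  last request latency > 1532 ms: 635 > 1532 is false
  rollout bucket ≤ 24: 44 ≤ 24 is false
  user opted into beta: yes → true
  client ∈ {android, ios, web}: android is in the set → true
  app build number ≥ 759: 645 ≥ 759 is false
  account age = 474 days: 3707 == 474 is false
  country = AU: DE == AU is false
  country ∈ {CA, FR, JP}: DE is not in the set → false
  org on allow-list: no → false
  account age ≤ 2043 days: 3707 ≤ 2043 is false
  client = ios: android == ios is false
  plan ∈ {free, pro, team}: pro is in the set → true
  internal user: no → false
  client ∈ {api, ios, web}: android is not in the set → false
Combine:
[1.3] NOT true = false
[1] true OR false OR false = true
[2] false OR true = true
[3.2] NOT false = true
[3] false OR true = true
[4.1] NOT false = true
[4.2] NOT true = false
[4] true OR false = true
[5.2] NOT false = true
[5] true OR true OR false = true
[6.1] NOT false = true
[6] true OR false OR false = true
[7.1] NOT false = true
[7] true OR false = true
[8] true OR false OR false = true
[root] true AND true AND true AND true AND true AND true AND true AND true = true
Overall: true → enabled

Enabled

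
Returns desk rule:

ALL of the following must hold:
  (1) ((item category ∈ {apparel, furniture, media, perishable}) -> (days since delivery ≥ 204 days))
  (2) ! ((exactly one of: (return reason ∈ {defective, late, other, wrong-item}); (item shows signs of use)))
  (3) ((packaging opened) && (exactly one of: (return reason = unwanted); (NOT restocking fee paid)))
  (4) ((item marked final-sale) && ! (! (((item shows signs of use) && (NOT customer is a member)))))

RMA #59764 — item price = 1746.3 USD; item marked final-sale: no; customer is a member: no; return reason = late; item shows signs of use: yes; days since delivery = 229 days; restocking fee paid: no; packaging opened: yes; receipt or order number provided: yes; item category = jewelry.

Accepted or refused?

Refused

Atomic conditions:
  item category ∈ {apparel, furniture, media, perishable}: jewelry is not in the set → false
  days since delivery ≥ 204 days: 229 ≥ 204 is true
  return reason ∈ {defective, late, other, wrong-item}: late is in the set → true
  item shows signs of use: yes → true
  packaging opened: yes → true
  return reason = unwanted: late == unwanted is false
  NOT restocking fee paid: no → true
  item marked final-sale: no → false
  NOT customer is a member: no → true
Combine:
[1] false → true (antecedent false ⇒ implication holds) = true
[2.1] exactly-one(true, true) = false
[2] NOT false = true
[3.2] exactly-one(false, true) = true
[3] true AND true = true
[4.2.1.1] true AND true = true
[4.2.1] NOT true = false
[4.2] NOT false = true
[4] false AND true = false
[root] true AND true AND true AND false = false
Overall: false → refused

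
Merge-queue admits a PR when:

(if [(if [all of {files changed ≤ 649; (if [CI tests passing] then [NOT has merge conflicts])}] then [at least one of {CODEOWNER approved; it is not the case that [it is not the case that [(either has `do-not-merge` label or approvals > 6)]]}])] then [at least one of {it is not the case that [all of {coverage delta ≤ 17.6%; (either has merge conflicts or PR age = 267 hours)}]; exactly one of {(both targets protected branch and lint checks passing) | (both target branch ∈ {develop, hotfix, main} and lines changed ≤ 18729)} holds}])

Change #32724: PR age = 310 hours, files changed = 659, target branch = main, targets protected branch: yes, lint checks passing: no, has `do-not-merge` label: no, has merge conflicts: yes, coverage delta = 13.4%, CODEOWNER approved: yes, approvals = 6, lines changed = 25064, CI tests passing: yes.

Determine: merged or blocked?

Atomic conditions:
  files changed ≤ 649: 659 ≤ 649 is false
  CI tests passing: yes → true
  NOT has merge conflicts: yes → false
  CODEOWNER approved: yes → true
  has `do-not-merge` label: no → false
  approvals > 6: 6 > 6 is false
  coverage delta ≤ 17.6%: 13.4 ≤ 17.6 is true
  has merge conflicts: yes → true
  PR age = 267 hours: 310 == 267 is false
  targets protected branch: yes → true
  lint checks passing: no → false
  target branch ∈ {develop, hotfix, main}: main is in the set → true
  lines changed ≤ 18729: 25064 ≤ 18729 is false
Combine:
[1.1.2] true → false = false
[1.1] false AND false = false
[1.2.2.1.1] false OR false = false
[1.2.2.1] NOT false = true
[1.2.2] NOT true = false
[1.2] true OR false = true
[1] false → true (antecedent false ⇒ implication holds) = true
[2.1.1.2] true OR false = true
[2.1.1] true AND true = true
[2.1] NOT true = false
[2.2.1] true AND false = false
[2.2.2] true AND false = false
[2.2] exactly-one(false, false) = false
[2] false OR false = false
[root] true → false = false
Overall: false → blocked

Blocked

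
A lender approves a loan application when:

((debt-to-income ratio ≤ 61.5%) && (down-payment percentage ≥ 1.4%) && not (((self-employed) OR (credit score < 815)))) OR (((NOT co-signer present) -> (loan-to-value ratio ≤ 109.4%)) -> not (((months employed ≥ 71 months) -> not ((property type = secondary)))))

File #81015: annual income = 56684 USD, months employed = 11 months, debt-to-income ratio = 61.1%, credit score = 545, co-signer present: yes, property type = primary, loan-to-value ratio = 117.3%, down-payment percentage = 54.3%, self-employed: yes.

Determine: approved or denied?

Denied

Atomic conditions:
  debt-to-income ratio ≤ 61.5%: 61.1 ≤ 61.5 is true
  down-payment percentage ≥ 1.4%: 54.3 ≥ 1.4 is true
  self-employed: yes → true
  credit score < 815: 545 < 815 is true
  NOT co-signer present: yes → false
  loan-to-value ratio ≤ 109.4%: 117.3 ≤ 109.4 is false
  months employed ≥ 71 months: 11 ≥ 71 is false
  property type = secondary: primary == secondary is false
Combine:
[1.3.1] true OR true = true
[1.3] NOT true = false
[1] true AND true AND false = false
[2.1] false → false (antecedent false ⇒ implication holds) = true
[2.2.1.2] NOT false = true
[2.2.1] false → true (antecedent false ⇒ implication holds) = true
[2.2] NOT true = false
[2] true → false = false
[root] false OR false = false
Overall: false → denied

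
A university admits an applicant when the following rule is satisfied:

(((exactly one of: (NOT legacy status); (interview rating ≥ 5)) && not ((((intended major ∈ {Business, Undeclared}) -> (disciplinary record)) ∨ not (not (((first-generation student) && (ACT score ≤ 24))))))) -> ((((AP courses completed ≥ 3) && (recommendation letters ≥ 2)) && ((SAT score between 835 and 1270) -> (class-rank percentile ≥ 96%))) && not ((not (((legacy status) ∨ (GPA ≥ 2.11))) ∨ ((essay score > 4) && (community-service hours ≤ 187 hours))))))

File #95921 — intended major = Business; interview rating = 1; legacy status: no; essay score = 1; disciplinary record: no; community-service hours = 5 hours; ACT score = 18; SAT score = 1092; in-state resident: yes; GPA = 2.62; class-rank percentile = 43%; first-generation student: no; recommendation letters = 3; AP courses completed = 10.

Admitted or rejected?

Rejected

Atomic conditions:
  NOT legacy status: no → true
  interview rating ≥ 5: 1 ≥ 5 is false
  intended major ∈ {Business, Undeclared}: Business is in the set → true
  disciplinary record: no → false
  first-generation student: no → false
  ACT score ≤ 24: 18 ≤ 24 is true
  AP courses completed ≥ 3: 10 ≥ 3 is true
  recommendation letters ≥ 2: 3 ≥ 2 is true
  SAT score between 835 and 1270: 1092 in [835, 1270] is true
  class-rank percentile ≥ 96%: 43 ≥ 96 is false
  legacy status: no → false
  GPA ≥ 2.11: 2.62 ≥ 2.11 is true
  essay score > 4: 1 > 4 is false
  community-service hours ≤ 187 hours: 5 ≤ 187 is true
Combine:
[1.1] exactly-one(true, false) = true
[1.2.1.1] true → false = false
[1.2.1.2.1.1] false AND true = false
[1.2.1.2.1] NOT false = true
[1.2.1.2] NOT true = false
[1.2.1] false OR false = false
[1.2] NOT false = true
[1] true AND true = true
[2.1.1] true AND true = true
[2.1.2] true → false = false
[2.1] true AND false = false
[2.2.1.1.1] false OR true = true
[2.2.1.1] NOT true = false
[2.2.1.2] false AND true = false
[2.2.1] false OR false = false
[2.2] NOT false = true
[2] false AND true = false
[root] true → false = false
Overall: false → rejected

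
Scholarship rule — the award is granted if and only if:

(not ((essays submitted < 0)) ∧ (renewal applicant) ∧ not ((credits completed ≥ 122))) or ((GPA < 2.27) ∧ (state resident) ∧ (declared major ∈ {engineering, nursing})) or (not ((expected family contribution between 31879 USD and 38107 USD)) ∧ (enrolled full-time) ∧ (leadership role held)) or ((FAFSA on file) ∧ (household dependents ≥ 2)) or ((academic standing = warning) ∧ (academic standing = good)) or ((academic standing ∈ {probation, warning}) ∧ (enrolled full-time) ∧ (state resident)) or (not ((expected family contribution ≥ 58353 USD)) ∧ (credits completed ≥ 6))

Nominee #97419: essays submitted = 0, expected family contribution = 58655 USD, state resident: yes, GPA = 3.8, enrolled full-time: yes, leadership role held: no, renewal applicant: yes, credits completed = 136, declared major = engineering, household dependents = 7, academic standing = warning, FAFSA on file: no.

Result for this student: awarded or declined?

Awarded

Atomic conditions:
  essays submitted < 0: 0 < 0 is false
  renewal applicant: yes → true
  credits completed ≥ 122: 136 ≥ 122 is true
  GPA < 2.27: 3.8 < 2.27 is false
  state resident: yes → true
  declared major ∈ {engineering, nursing}: engineering is in the set → true
  expected family contribution between 31879 USD and 38107 USD: 58655 in [31879, 38107] is false
  enrolled full-time: yes → true
  leadership role held: no → false
  FAFSA on file: no → false
  household dependents ≥ 2: 7 ≥ 2 is true
  academic standing = warning: warning == warning is true
  academic standing = good: warning == good is false
  academic standing ∈ {probation, warning}: warning is in the set → true
  expected family contribution ≥ 58353 USD: 58655 ≥ 58353 is true
  credits completed ≥ 6: 136 ≥ 6 is true
Combine:
[1.1] NOT false = true
[1.3] NOT true = false
[1] true AND true AND false = false
[2] false AND true AND true = false
[3.1] NOT false = true
[3] true AND true AND false = false
[4] false AND true = false
[5] true AND false = false
[6] true AND true AND true = true
[7.1] NOT true = false
[7] false AND true = false
[root] false OR false OR false OR false OR false OR true OR false = true
Overall: true → awarded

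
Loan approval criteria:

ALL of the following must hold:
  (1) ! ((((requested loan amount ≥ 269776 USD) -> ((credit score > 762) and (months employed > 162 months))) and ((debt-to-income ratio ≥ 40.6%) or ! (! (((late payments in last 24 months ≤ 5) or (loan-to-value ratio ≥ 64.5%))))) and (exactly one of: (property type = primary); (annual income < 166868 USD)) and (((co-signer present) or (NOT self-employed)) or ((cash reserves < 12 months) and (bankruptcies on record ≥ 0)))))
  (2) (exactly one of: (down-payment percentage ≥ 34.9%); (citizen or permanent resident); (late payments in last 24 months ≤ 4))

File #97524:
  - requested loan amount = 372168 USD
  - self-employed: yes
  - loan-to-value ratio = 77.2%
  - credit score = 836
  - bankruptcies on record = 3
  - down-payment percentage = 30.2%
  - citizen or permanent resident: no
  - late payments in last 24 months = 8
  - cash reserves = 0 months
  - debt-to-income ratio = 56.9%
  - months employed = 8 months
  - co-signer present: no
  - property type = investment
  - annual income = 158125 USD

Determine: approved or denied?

Atomic conditions:
  requested loan amount ≥ 269776 USD: 372168 ≥ 269776 is true
  credit score > 762: 836 > 762 is true
  months employed > 162 months: 8 > 162 is false
  debt-to-income ratio ≥ 40.6%: 56.9 ≥ 40.6 is true
  late payments in last 24 months ≤ 5: 8 ≤ 5 is false
  loan-to-value ratio ≥ 64.5%: 77.2 ≥ 64.5 is true
  property type = primary: investment == primary is false
  annual income < 166868 USD: 158125 < 166868 is true
  co-signer present: no → false
  NOT self-employed: yes → false
  cash reserves < 12 months: 0 < 12 is true
  bankruptcies on record ≥ 0: 3 ≥ 0 is true
  down-payment percentage ≥ 34.9%: 30.2 ≥ 34.9 is false
  citizen or permanent resident: no → false
  late payments in last 24 months ≤ 4: 8 ≤ 4 is false
Combine:
[1.1.1.2] true AND false = false
[1.1.1] true → false = false
[1.1.2.2.1.1] false OR true = true
[1.1.2.2.1] NOT true = false
[1.1.2.2] NOT false = true
[1.1.2] true OR true = true
[1.1.3] exactly-one(false, true) = true
[1.1.4.1] false OR false = false
[1.1.4.2] true AND true = true
[1.1.4] false OR true = true
[1.1] false AND true AND true AND true = false
[1] NOT false = true
[2] exactly-one(false, false, false) = false
[root] true AND false = false
Overall: false → denied

Denied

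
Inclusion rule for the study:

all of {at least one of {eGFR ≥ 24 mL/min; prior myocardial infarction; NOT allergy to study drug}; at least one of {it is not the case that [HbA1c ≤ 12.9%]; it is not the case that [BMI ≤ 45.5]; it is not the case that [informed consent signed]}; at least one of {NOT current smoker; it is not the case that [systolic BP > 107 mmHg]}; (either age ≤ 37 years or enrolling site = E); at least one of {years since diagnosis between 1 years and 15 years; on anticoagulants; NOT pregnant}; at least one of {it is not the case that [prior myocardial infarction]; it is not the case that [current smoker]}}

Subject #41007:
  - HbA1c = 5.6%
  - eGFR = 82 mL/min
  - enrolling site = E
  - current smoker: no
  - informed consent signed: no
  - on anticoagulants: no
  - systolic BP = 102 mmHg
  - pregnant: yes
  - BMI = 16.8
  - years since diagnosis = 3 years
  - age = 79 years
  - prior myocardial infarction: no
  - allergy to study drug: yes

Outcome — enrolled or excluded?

Atomic conditions:
  eGFR ≥ 24 mL/min: 82 ≥ 24 is true
  prior myocardial infarction: no → false
  NOT allergy to study drug: yes → false
  HbA1c ≤ 12.9%: 5.6 ≤ 12.9 is true
  BMI ≤ 45.5: 16.8 ≤ 45.5 is true
  informed consent signed: no → false
  NOT current smoker: no → true
  systolic BP > 107 mmHg: 102 > 107 is false
  age ≤ 37 years: 79 ≤ 37 is false
  enrolling site = E: E == E is true
  years since diagnosis between 1 years and 15 years: 3 in [1, 15] is true
  on anticoagulants: no → false
  NOT pregnant: yes → false
  current smoker: no → false
Combine:
[1] true OR false OR false = true
[2.1] NOT true = false
[2.2] NOT true = false
[2.3] NOT false = true
[2] false OR false OR true = true
[3.2] NOT false = true
[3] true OR true = true
[4] false OR true = true
[5] true OR false OR false = true
[6.1] NOT false = true
[6.2] NOT false = true
[6] true OR true = true
[root] true AND true AND true AND true AND true AND true = true
Overall: true → enrolled

Enrolled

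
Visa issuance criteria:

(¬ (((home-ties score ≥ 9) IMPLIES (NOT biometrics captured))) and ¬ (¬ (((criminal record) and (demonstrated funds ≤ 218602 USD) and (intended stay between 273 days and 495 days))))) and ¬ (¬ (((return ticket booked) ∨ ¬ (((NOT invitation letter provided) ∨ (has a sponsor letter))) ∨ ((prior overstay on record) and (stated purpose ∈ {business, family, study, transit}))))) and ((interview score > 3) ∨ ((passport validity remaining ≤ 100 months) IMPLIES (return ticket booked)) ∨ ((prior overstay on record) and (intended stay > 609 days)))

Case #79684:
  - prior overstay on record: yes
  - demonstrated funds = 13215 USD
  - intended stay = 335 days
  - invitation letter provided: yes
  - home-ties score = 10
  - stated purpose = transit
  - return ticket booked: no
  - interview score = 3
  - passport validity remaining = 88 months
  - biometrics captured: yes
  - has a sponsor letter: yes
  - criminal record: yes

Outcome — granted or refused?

Refused

Atomic conditions:
  home-ties score ≥ 9: 10 ≥ 9 is true
  NOT biometrics captured: yes → false
  criminal record: yes → true
  demonstrated funds ≤ 218602 USD: 13215 ≤ 218602 is true
  intended stay between 273 days and 495 days: 335 in [273, 495] is true
  return ticket booked: no → false
  NOT invitation letter provided: yes → false
  has a sponsor letter: yes → true
  prior overstay on record: yes → true
  stated purpose ∈ {business, family, study, transit}: transit is in the set → true
  interview score > 3: 3 > 3 is false
  passport validity remaining ≤ 100 months: 88 ≤ 100 is true
  intended stay > 609 days: 335 > 609 is false
Combine:
[1.1.1] true → false = false
[1.1] NOT false = true
[1.2.1.1] true AND true AND true = true
[1.2.1] NOT true = false
[1.2] NOT false = true
[1] true AND true = true
[2.1.1.2.1] false OR true = true
[2.1.1.2] NOT true = false
[2.1.1.3] true AND true = true
[2.1.1] false OR false OR true = true
[2.1] NOT true = false
[2] NOT false = true
[3.2] true → false = false
[3.3] true AND false = false
[3] false OR false OR false = false
[root] true AND true AND false = false
Overall: false → refused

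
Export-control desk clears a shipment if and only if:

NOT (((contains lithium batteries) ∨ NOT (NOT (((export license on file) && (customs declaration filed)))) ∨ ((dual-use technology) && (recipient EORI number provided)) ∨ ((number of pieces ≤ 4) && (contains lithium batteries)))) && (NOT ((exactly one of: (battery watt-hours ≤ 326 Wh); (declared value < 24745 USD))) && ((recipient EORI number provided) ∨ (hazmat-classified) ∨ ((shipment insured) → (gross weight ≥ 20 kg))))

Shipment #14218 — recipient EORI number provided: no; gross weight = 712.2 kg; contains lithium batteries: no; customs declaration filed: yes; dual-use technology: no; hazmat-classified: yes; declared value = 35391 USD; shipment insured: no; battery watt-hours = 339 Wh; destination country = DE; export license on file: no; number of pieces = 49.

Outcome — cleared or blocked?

Cleared

Atomic conditions:
  contains lithium batteries: no → false
  export license on file: no → false
  customs declaration filed: yes → true
  dual-use technology: no → false
  recipient EORI number provided: no → false
  number of pieces ≤ 4: 49 ≤ 4 is false
  battery watt-hours ≤ 326 Wh: 339 ≤ 326 is false
  declared value < 24745 USD: 35391 < 24745 is false
  hazmat-classified: yes → true
  shipment insured: no → false
  gross weight ≥ 20 kg: 712.2 ≥ 20 is true
Combine:
[1.1.2.1.1] false AND true = false
[1.1.2.1] NOT false = true
[1.1.2] NOT true = false
[1.1.3] false AND false = false
[1.1.4] false AND false = false
[1.1] false OR false OR false OR false = false
[1] NOT false = true
[2.1.1] exactly-one(false, false) = false
[2.1] NOT false = true
[2.2.3] false → true (antecedent false ⇒ implication holds) = true
[2.2] false OR true OR true = true
[2] true AND true = true
[root] true AND true = true
Overall: true → cleared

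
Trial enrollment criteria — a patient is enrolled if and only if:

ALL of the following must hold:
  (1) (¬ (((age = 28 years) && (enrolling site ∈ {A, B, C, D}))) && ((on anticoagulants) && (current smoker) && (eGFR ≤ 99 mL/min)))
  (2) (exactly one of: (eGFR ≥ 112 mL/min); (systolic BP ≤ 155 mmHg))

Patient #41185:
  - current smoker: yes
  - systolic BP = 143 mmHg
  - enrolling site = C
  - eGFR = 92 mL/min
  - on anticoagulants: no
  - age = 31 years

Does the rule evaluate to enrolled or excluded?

Excluded

Atomic conditions:
  age = 28 years: 31 == 28 is false
  enrolling site ∈ {A, B, C, D}: C is in the set → true
  on anticoagulants: no → false
  current smoker: yes → true
  eGFR ≤ 99 mL/min: 92 ≤ 99 is true
  eGFR ≥ 112 mL/min: 92 ≥ 112 is false
  systolic BP ≤ 155 mmHg: 143 ≤ 155 is true
Combine:
[1.1.1] false AND true = false
[1.1] NOT false = true
[1.2] false AND true AND true = false
[1] true AND false = false
[2] exactly-one(false, true) = true
[root] false AND true = false
Overall: false → excluded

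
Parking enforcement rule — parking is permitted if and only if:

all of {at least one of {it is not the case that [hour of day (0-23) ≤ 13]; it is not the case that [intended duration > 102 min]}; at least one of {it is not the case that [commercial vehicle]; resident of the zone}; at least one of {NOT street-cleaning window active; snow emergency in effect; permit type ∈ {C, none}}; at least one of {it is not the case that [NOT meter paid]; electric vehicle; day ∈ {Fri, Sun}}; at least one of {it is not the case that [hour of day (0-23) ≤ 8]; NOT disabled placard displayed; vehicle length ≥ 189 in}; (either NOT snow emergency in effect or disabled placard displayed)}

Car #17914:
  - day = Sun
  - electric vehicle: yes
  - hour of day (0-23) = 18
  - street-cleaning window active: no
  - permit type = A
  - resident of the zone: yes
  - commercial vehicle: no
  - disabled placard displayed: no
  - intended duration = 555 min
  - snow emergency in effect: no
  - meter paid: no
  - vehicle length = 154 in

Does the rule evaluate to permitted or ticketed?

Permitted

Atomic conditions:
  hour of day (0-23) ≤ 13: 18 ≤ 13 is false
  intended duration > 102 min: 555 > 102 is true
  commercial vehicle: no → false
  resident of the zone: yes → true
  NOT street-cleaning window active: no → true
  snow emergency in effect: no → false
  permit type ∈ {C, none}: A is not in the set → false
  NOT meter paid: no → true
  electric vehicle: yes → true
  day ∈ {Fri, Sun}: Sun is in the set → true
  hour of day (0-23) ≤ 8: 18 ≤ 8 is false
  NOT disabled placard displayed: no → true
  vehicle length ≥ 189 in: 154 ≥ 189 is false
  NOT snow emergency in effect: no → true
  disabled placard displayed: no → false
Combine:
[1.1] NOT false = true
[1.2] NOT true = false
[1] true OR false = true
[2.1] NOT false = true
[2] true OR true = true
[3] true OR false OR false = true
[4.1] NOT true = false
[4] false OR true OR true = true
[5.1] NOT false = true
[5] true OR true OR false = true
[6] true OR false = true
[root] true AND true AND true AND true AND true AND true = true
Overall: true → permitted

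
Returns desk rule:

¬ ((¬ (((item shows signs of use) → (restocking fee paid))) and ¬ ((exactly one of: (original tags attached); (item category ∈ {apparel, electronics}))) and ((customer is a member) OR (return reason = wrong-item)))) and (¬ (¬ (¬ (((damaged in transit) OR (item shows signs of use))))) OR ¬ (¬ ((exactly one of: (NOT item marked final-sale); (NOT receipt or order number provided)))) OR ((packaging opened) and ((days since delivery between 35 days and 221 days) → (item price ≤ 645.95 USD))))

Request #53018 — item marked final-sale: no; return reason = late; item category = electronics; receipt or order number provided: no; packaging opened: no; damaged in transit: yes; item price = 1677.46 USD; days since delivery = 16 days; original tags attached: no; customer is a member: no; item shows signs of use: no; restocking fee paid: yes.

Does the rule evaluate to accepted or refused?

Refused

Atomic conditions:
  item shows signs of use: no → false
  restocking fee paid: yes → true
  original tags attached: no → false
  item category ∈ {apparel, electronics}: electronics is in the set → true
  customer is a member: no → false
  return reason = wrong-item: late == wrong-item is false
  damaged in transit: yes → true
  NOT item marked final-sale: no → true
  NOT receipt or order number provided: no → true
  packaging opened: no → false
  days since delivery between 35 days and 221 days: 16 in [35, 221] is false
  item price ≤ 645.95 USD: 1677.46 ≤ 645.95 is false
Combine:
[1.1.1.1] false → true (antecedent false ⇒ implication holds) = true
[1.1.1] NOT true = false
[1.1.2.1] exactly-one(false, true) = true
[1.1.2] NOT true = false
[1.1.3] false OR false = false
[1.1] false AND false AND false = false
[1] NOT false = true
[2.1.1.1.1] true OR false = true
[2.1.1.1] NOT true = false
[2.1.1] NOT false = true
[2.1] NOT true = false
[2.2.1.1] exactly-one(true, true) = false
[2.2.1] NOT false = true
[2.2] NOT true = false
[2.3.2] false → false (antecedent false ⇒ implication holds) = true
[2.3] false AND true = false
[2] false OR false OR false = false
[root] true AND false = false
Overall: false → refused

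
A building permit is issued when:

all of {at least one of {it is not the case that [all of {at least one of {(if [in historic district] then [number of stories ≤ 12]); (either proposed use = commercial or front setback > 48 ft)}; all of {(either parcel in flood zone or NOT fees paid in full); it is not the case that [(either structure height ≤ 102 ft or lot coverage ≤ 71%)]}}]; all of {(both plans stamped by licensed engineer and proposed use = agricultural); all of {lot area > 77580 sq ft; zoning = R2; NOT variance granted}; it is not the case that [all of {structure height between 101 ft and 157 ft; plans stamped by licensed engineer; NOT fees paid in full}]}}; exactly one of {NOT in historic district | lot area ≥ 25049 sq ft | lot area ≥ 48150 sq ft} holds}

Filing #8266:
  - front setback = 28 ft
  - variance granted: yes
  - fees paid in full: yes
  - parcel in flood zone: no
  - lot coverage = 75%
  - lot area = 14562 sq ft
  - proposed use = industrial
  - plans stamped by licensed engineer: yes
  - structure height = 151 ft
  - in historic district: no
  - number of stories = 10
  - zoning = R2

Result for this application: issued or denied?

Atomic conditions:
  in historic district: no → false
  number of stories ≤ 12: 10 ≤ 12 is true
  proposed use = commercial: industrial == commercial is false
  front setback > 48 ft: 28 > 48 is false
  parcel in flood zone: no → false
  NOT fees paid in full: yes → false
  structure height ≤ 102 ft: 151 ≤ 102 is false
  lot coverage ≤ 71%: 75 ≤ 71 is false
  plans stamped by licensed engineer: yes → true
  proposed use = agricultural: industrial == agricultural is false
  lot area > 77580 sq ft: 14562 > 77580 is false
  zoning = R2: R2 == R2 is true
  NOT variance granted: yes → false
  structure height between 101 ft and 157 ft: 151 in [101, 157] is true
  NOT in historic district: no → true
  lot area ≥ 25049 sq ft: 14562 ≥ 25049 is false
  lot area ≥ 48150 sq ft: 14562 ≥ 48150 is false
Combine:
[1.1.1.1.1] false → true (antecedent false ⇒ implication holds) = true
[1.1.1.1.2] false OR false = false
[1.1.1.1] true OR false = true
[1.1.1.2.1] false OR false = false
[1.1.1.2.2.1] false OR false = false
[1.1.1.2.2] NOT false = true
[1.1.1.2] false AND true = false
[1.1.1] true AND false = false
[1.1] NOT false = true
[1.2.1] true AND false = false
[1.2.2] false AND true AND false = false
[1.2.3.1] true AND true AND false = false
[1.2.3] NOT false = true
[1.2] false AND false AND true = false
[1] true OR false = true
[2] exactly-one(true, false, false) = true
[root] true AND true = true
Overall: true → issued

Issued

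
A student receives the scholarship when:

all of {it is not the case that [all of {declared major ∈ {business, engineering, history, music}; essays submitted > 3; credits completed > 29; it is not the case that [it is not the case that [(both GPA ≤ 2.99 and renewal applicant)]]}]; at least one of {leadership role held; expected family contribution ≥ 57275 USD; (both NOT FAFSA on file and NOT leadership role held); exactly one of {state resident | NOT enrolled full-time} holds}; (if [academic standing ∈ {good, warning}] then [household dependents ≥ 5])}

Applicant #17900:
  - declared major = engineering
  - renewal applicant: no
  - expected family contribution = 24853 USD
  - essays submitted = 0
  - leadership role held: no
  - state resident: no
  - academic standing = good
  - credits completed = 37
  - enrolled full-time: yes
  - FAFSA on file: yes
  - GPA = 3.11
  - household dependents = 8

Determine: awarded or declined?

Atomic conditions:
  declared major ∈ {business, engineering, history, music}: engineering is in the set → true
  essays submitted > 3: 0 > 3 is false
  credits completed > 29: 37 > 29 is true
  GPA ≤ 2.99: 3.11 ≤ 2.99 is false
  renewal applicant: no → false
  leadership role held: no → false
  expected family contribution ≥ 57275 USD: 24853 ≥ 57275 is false
  NOT FAFSA on file: yes → false
  NOT leadership role held: no → true
  state resident: no → false
  NOT enrolled full-time: yes → false
  academic standing ∈ {good, warning}: good is in the set → true
  household dependents ≥ 5: 8 ≥ 5 is true
Combine:
[1.1.4.1.1] false AND false = false
[1.1.4.1] NOT false = true
[1.1.4] NOT true = false
[1.1] true AND false AND true AND false = false
[1] NOT false = true
[2.3] false AND true = false
[2.4] exactly-one(false, false) = false
[2] false OR false OR false OR false = false
[3] true → true = true
[root] true AND false AND true = false
Overall: false → declined

Declined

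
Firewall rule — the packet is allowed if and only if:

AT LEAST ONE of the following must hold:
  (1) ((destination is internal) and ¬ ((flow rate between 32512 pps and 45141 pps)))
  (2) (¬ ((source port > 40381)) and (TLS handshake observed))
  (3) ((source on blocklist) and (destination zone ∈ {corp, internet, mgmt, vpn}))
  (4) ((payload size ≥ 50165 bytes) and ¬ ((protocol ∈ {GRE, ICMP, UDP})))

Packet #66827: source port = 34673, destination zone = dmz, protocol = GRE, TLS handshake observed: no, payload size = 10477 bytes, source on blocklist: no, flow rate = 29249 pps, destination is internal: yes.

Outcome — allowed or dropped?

Atomic conditions:
  destination is internal: yes → true
  flow rate between 32512 pps and 45141 pps: 29249 in [32512, 45141] is false
  source port > 40381: 34673 > 40381 is false
  TLS handshake observed: no → false
  source on blocklist: no → false
  destination zone ∈ {corp, internet, mgmt, vpn}: dmz is not in the set → false
  payload size ≥ 50165 bytes: 10477 ≥ 50165 is false
  protocol ∈ {GRE, ICMP, UDP}: GRE is in the set → true
Combine:
[1.2] NOT false = true
[1] true AND true = true
[2.1] NOT false = true
[2] true AND false = false
[3] false AND false = false
[4.2] NOT true = false
[4] false AND false = false
[root] true OR false OR false OR false = true
Overall: true → allowed

Allowed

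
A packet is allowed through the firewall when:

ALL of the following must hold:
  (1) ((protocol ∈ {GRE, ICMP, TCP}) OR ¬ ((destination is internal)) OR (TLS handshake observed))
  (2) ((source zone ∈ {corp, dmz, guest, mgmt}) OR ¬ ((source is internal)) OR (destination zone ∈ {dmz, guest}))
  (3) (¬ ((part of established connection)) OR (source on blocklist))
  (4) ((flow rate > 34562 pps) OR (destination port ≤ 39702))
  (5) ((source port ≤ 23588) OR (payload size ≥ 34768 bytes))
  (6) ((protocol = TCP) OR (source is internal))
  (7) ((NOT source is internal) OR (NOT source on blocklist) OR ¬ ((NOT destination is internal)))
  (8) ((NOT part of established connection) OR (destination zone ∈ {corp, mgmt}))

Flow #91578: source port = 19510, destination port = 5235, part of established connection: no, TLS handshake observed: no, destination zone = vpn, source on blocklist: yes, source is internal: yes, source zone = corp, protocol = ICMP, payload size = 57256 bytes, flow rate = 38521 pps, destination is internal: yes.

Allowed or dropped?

Allowed

Atomic conditions:
  protocol ∈ {GRE, ICMP, TCP}: ICMP is in the set → true
  destination is internal: yes → true
  TLS handshake observed: no → false
  source zone ∈ {corp, dmz, guest, mgmt}: corp is in the set → true
  source is internal: yes → true
  destination zone ∈ {dmz, guest}: vpn is not in the set → false
  part of established connection: no → false
  source on blocklist: yes → true
  flow rate > 34562 pps: 38521 > 34562 is true
  destination port ≤ 39702: 5235 ≤ 39702 is true
  source port ≤ 23588: 19510 ≤ 23588 is true
  payload size ≥ 34768 bytes: 57256 ≥ 34768 is true
  protocol = TCP: ICMP == TCP is false
  NOT source is internal: yes → false
  NOT source on blocklist: yes → false
  NOT destination is internal: yes → false
  NOT part of established connection: no → true
  destination zone ∈ {corp, mgmt}: vpn is not in the set → false
Combine:
[1.2] NOT true = false
[1] true OR false OR false = true
[2.2] NOT true = false
[2] true OR false OR false = true
[3.1] NOT false = true
[3] true OR true = true
[4] true OR true = true
[5] true OR true = true
[6] false OR true = true
[7.3] NOT false = true
[7] false OR false OR true = true
[8] true OR false = true
[root] true AND true AND true AND true AND true AND true AND true AND true = true
Overall: true → allowed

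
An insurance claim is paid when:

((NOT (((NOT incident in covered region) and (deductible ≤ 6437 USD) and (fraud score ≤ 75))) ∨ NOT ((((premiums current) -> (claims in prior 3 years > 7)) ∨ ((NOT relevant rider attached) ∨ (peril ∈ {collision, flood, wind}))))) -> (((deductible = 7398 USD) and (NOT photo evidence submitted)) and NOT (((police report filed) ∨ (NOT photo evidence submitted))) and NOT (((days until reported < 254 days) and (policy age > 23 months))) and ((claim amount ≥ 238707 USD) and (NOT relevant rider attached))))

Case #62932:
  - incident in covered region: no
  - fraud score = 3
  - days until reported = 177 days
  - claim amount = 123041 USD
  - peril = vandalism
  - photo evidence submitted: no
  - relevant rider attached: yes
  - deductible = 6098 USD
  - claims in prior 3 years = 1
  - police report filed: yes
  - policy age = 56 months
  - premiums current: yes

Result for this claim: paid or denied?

Atomic conditions:
  NOT incident in covered region: no → true
  deductible ≤ 6437 USD: 6098 ≤ 6437 is true
  fraud score ≤ 75: 3 ≤ 75 is true
  premiums current: yes → true
  claims in prior 3 years > 7: 1 > 7 is false
  NOT relevant rider attached: yes → false
  peril ∈ {collision, flood, wind}: vandalism is not in the set → false
  deductible = 7398 USD: 6098 == 7398 is false
  NOT photo evidence submitted: no → true
  police report filed: yes → true
  days until reported < 254 days: 177 < 254 is true
  policy age > 23 months: 56 > 23 is true
  claim amount ≥ 238707 USD: 123041 ≥ 238707 is false
Combine:
[1.1.1] true AND true AND true = true
[1.1] NOT true = false
[1.2.1.1] true → false = false
[1.2.1.2] false OR false = false
[1.2.1] false OR false = false
[1.2] NOT false = true
[1] false OR true = true
[2.1] false AND true = false
[2.2.1] true OR true = true
[2.2] NOT true = false
[2.3.1] true AND true = true
[2.3] NOT true = false
[2.4] false AND false = false
[2] false AND false AND false AND false = false
[root] true → false = false
Overall: false → denied

Denied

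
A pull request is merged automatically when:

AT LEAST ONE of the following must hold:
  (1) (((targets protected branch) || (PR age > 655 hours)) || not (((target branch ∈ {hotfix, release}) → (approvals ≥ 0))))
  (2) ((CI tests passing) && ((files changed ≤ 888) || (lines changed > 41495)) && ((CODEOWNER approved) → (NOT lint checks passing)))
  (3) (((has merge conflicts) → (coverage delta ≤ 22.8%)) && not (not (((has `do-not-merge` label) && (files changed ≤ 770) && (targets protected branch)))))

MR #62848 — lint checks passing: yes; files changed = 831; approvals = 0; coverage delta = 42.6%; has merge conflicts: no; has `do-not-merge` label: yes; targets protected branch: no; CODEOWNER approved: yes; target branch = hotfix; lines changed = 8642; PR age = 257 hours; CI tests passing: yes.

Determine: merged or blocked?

Atomic conditions:
  targets protected branch: no → false
  PR age > 655 hours: 257 > 655 is false
  target branch ∈ {hotfix, release}: hotfix is in the set → true
  approvals ≥ 0: 0 ≥ 0 is true
  CI tests passing: yes → true
  files changed ≤ 888: 831 ≤ 888 is true
  lines changed > 41495: 8642 > 41495 is false
  CODEOWNER approved: yes → true
  NOT lint checks passing: yes → false
  has merge conflicts: no → false
  coverage delta ≤ 22.8%: 42.6 ≤ 22.8 is false
  has `do-not-merge` label: yes → true
  files changed ≤ 770: 831 ≤ 770 is false
Combine:
[1.1] false OR false = false
[1.2.1] true → true = true
[1.2] NOT true = false
[1] false OR false = false
[2.2] true OR false = true
[2.3] true → false = false
[2] true AND true AND false = false
[3.1] false → false (antecedent false ⇒ implication holds) = true
[3.2.1.1] true AND false AND false = false
[3.2.1] NOT false = true
[3.2] NOT true = false
[3] true AND false = false
[root] false OR false OR false = false
Overall: false → blocked

Blocked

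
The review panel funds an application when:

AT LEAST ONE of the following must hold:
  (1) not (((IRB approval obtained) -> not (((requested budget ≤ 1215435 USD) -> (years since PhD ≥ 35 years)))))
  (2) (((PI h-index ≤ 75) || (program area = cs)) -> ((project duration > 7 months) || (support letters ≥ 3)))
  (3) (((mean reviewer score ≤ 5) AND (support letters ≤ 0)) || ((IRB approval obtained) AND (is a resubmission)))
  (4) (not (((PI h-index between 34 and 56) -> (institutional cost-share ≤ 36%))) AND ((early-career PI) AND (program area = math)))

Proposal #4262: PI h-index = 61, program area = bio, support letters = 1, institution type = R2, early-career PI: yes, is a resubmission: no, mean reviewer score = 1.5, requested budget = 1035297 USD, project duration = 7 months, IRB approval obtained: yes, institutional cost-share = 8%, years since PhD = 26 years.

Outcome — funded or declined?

Atomic conditions:
  IRB approval obtained: yes → true
  requested budget ≤ 1215435 USD: 1035297 ≤ 1215435 is true
  years since PhD ≥ 35 years: 26 ≥ 35 is false
  PI h-index ≤ 75: 61 ≤ 75 is true
  program area = cs: bio == cs is false
  project duration > 7 months: 7 > 7 is false
  support letters ≥ 3: 1 ≥ 3 is false
  mean reviewer score ≤ 5: 1.5 ≤ 5 is true
  support letters ≤ 0: 1 ≤ 0 is false
  is a resubmission: no → false
  PI h-index between 34 and 56: 61 in [34, 56] is false
  institutional cost-share ≤ 36%: 8 ≤ 36 is true
  early-career PI: yes → true
  program area = math: bio == math is false
Combine:
[1.1.2.1] true → false = false
[1.1.2] NOT false = true
[1.1] true → true = true
[1] NOT true = false
[2.1] true OR false = true
[2.2] false OR false = false
[2] true → false = false
[3.1] true AND false = false
[3.2] true AND false = false
[3] false OR false = false
[4.1.1] false → true (antecedent false ⇒ implication holds) = true
[4.1] NOT true = false
[4.2] true AND false = false
[4] false AND false = false
[root] false OR false OR false OR false = false
Overall: false → declined

Declined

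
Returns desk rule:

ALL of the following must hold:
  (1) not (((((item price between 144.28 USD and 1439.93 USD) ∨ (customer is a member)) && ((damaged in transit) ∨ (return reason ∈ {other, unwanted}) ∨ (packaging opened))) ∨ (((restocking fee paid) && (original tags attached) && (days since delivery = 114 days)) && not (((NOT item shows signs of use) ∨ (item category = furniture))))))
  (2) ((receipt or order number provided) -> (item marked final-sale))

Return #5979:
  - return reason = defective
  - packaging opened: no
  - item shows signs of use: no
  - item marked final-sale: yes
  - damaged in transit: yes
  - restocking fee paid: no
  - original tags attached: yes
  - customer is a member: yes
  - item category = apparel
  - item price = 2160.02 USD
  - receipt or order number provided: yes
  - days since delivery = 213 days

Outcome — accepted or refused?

Refused

Atomic conditions:
  item price between 144.28 USD and 1439.93 USD: 2160.02 in [144.28, 1439.93] is false
  customer is a member: yes → true
  damaged in transit: yes → true
  return reason ∈ {other, unwanted}: defective is not in the set → false
  packaging opened: no → false
  restocking fee paid: no → false
  original tags attached: yes → true
  days since delivery = 114 days: 213 == 114 is false
  NOT item shows signs of use: no → true
  item category = furniture: apparel == furniture is false
  receipt or order number provided: yes → true
  item marked final-sale: yes → true
Combine:
[1.1.1.1] false OR true = true
[1.1.1.2] true OR false OR false = true
[1.1.1] true AND true = true
[1.1.2.1] false AND true AND false = false
[1.1.2.2.1] true OR false = true
[1.1.2.2] NOT true = false
[1.1.2] false AND false = false
[1.1] true OR false = true
[1] NOT true = false
[2] true → true = true
[root] false AND true = false
Overall: false → refused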